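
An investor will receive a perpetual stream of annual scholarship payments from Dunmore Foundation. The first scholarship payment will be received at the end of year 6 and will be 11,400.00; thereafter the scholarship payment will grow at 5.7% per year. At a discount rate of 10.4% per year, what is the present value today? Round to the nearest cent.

147897.77

Value at end of year 5: C₁ / (r − g) = 11,400.00 / (0.104 − 0.057) = 242,553.1915
Discount to today: PV = 242,553.1915 / (1 + 0.104)^5 = 242,553.1915 / 1.640006 = 147,897.77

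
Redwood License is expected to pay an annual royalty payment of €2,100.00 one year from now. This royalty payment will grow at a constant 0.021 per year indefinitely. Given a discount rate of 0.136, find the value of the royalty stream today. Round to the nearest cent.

€18260.87

Growing perpetuity: P = D₁ / (r − g) = €2,100.0000 / (0.136 − 0.021) = €18,260.87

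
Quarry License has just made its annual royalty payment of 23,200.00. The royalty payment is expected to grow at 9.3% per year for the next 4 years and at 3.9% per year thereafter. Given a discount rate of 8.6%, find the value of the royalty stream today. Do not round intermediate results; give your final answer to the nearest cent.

620524.67

D_1 = 25357.60000
D_2 = 27715.85680
D_3 = 30293.43148
D_4 = 33110.72061
Terminal value at year 4: TV = D_4×(1+g_2)/(r−g_2) = 34402.03871/0.047 = 731958.27051
P_0 = D_1/(1+r)^1 + D_2/(1+r)^2 + D_3/(1+r)^3 + D_4/(1+r)^4 + TV/(1+r)^4
    = 23349.53959 + 23500.04307 + 23651.51665 + 23803.96657 + 526219.60141 = 620524.66730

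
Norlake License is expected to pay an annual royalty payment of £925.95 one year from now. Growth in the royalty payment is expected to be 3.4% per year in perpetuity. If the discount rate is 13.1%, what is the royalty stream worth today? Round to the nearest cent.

Growing perpetuity: P = D₁ / (r − g) = £925.9500 / (0.131 − 0.034) = £9,545.88

£9545.88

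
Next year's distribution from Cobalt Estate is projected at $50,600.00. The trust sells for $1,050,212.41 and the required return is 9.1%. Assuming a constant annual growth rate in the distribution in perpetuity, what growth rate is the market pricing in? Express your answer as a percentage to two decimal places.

P = D₁/(r−g) ⇒ g = r − D₁/P = 0.091 − $50,600.00/$1,050,212.41 = 0.042819

4.28%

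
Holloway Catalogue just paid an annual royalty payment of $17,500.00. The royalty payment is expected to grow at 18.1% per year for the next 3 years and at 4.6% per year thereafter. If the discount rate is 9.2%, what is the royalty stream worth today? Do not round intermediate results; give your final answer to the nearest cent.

D_1 = 20667.50000
D_2 = 24408.31750
D_3 = 28826.22297
Terminal value at year 3: TV = D_3×(1+g_2)/(r−g_2) = 30152.22922/0.046 = 655483.24400
P_0 = D_1/(1+r)^1 + D_2/(1+r)^2 + D_3/(1+r)^3 + TV/(1+r)^3
    = 18926.28205 + 20468.80870 + 22137.05410 + 503377.36062 = 564909.50547

$564909.51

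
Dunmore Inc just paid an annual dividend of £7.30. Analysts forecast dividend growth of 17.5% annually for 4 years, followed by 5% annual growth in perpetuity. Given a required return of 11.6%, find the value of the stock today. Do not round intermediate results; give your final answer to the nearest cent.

D_1 = 8.57750
D_2 = 10.07856
D_3 = 11.84231
D_4 = 13.91472
Terminal value at year 4: TV = D_4×(1+g_2)/(r−g_2) = 14.61045/0.066 = 221.37047
P_0 = D_1/(1+r)^1 + D_2/(1+r)^2 + D_3/(1+r)^3 + D_4/(1+r)^4 + TV/(1+r)^4
    = 7.68593 + 8.09227 + 8.52008 + 8.97052 + 142.71279 = 175.98160

£175.98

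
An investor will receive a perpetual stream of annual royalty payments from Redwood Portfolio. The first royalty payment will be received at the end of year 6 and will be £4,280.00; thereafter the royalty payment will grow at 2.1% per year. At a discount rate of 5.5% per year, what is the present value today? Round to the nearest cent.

Value at end of year 5: C₁ / (r − g) = £4,280.00 / (0.055 − 0.021) = £125,882.3529
Discount to today: PV = £125,882.3529 / (1 + 0.055)^5 = £125,882.3529 / 1.306960 = £96,316.91

£96316.91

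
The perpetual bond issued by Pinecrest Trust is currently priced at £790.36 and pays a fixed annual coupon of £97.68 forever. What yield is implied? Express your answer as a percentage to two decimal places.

12.36%

P = C/r ⇒ r = C/P = £97.68/£790.36 = 0.123589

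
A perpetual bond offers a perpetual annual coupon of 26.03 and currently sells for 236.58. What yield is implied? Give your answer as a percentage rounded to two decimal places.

P = C/r ⇒ r = C/P = 26.03/236.58 = 0.110026

11.00%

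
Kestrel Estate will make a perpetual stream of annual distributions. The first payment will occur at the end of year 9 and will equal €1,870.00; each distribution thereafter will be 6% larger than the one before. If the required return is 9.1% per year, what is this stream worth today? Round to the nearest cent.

Value at end of year 8: C₁ / (r − g) = €1,870.00 / (0.091 − 0.06) = €60,322.5806
Discount to today: PV = €60,322.5806 / (1 + 0.091)^8 = €60,322.5806 / 2.007234 = €30,052.59

€30052.59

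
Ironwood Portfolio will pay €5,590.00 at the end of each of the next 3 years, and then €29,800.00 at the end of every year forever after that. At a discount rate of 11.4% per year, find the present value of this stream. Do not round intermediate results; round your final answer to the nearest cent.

€202650.35

PV of 3-year annuity: €5,590.00 × [1 − (1+0.114)^−3] / 0.114 = 13565.88846
Perpetuity value at year 3: €29,800.00 / 0.114 = 261403.50877
PV of perpetuity: 261403.50877 / (1+0.114)^3 = 189084.46114
Total PV = 13565.88846 + 189084.46114 = 202650.34961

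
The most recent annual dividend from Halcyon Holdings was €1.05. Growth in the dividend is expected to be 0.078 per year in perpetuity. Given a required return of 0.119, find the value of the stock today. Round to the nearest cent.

€27.61

D₁ = D₀ × (1 + g) = €1.05 × 1.078 = €1.1319
Growing perpetuity: P = D₁ / (r − g) = €1.1319 / (0.119 − 0.078) = €27.61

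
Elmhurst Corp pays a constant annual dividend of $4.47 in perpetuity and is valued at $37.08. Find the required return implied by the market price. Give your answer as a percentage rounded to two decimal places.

12.06%

P = C/r ⇒ r = C/P = $4.47/$37.08 = 0.120550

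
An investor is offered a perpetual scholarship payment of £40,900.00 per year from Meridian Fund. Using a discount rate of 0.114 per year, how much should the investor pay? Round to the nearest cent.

£358771.93

Level perpetuity: PV = C / r = £40,900.00 / 0.114 = £358,771.93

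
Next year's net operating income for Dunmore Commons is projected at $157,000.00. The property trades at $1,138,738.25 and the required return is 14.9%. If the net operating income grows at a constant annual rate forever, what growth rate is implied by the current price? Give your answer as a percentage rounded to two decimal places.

1.11%

P = D₁/(r−g) ⇒ g = r − D₁/P = 0.149 − $157,000.00/$1,138,738.25 = 0.011128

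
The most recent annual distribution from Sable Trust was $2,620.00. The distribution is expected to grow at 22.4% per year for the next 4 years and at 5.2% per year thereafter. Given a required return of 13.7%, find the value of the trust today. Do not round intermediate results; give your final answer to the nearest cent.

$56193.48

D_1 = 3206.88000
D_2 = 3925.22112
D_3 = 4804.47065
D_4 = 5880.67208
Terminal value at year 4: TV = D_4×(1+g_2)/(r−g_2) = 6186.46702/0.085 = 72781.96500
P_0 = D_1/(1+r)^1 + D_2/(1+r)^2 + D_3/(1+r)^3 + D_4/(1+r)^4 + TV/(1+r)^4
    = 2820.47493 + 3036.28964 + 3268.61787 + 3518.72319 + 43549.37413 = 56193.47977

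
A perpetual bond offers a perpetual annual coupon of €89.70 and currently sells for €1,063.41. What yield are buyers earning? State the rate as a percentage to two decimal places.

P = C/r ⇒ r = C/P = €89.70/€1,063.41 = 0.084351

8.44%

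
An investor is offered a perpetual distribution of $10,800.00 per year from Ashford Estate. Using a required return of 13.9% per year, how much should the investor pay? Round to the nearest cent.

Level perpetuity: PV = C / r = $10,800.00 / 0.139 = $77,697.84

$77697.84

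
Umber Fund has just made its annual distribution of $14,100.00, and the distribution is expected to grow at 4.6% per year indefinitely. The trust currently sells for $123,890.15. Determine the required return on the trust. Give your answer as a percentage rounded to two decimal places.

16.50%

D₁ = $14,100.00 × 1.046 = $14,748.6000
P = D₁/(r − g) ⇒ r = D₁/P + g = $14,748.6000/$123,890.15 + 0.046 = 0.119046 + 0.046 = 0.165046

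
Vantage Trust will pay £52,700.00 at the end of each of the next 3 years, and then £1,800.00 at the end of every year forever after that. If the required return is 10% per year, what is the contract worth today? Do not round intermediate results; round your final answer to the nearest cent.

PV of 3-year annuity: £52,700.00 × [1 − (1+0.1)^−3] / 0.1 = 131057.09992
Perpetuity value at year 3: £1,800.00 / 0.1 = 18000.00000
PV of perpetuity: 18000.00000 / (1+0.1)^3 = 13523.66642
Total PV = 131057.09992 + 13523.66642 = 144580.76634

£144580.77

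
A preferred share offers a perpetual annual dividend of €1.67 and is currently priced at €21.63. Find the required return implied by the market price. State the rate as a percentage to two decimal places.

P = C/r ⇒ r = C/P = €1.67/€21.63 = 0.077208

7.72%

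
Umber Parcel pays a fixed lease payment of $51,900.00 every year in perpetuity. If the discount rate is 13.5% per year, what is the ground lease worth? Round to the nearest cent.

Level perpetuity: PV = C / r = $51,900.00 / 0.135 = $384,444.44

$384444.44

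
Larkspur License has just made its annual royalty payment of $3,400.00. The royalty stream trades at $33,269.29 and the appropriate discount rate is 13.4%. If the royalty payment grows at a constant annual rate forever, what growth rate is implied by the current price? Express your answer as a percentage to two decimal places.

2.89%

P = D₀(1+g)/(r−g) ⇒ P(r−g) = D₀(1+g) ⇒ g(P+D₀) = P·r − D₀
g = (P·r − D₀)/(P + D₀) = ($33,269.29×0.134 − $3,400.00) / ($33,269.29 + $3,400.00) = 0.028855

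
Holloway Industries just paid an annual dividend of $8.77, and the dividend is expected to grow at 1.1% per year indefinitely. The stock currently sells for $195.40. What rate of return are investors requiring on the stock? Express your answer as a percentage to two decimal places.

5.64%

D₁ = $8.77 × 1.011 = $8.8665
P = D₁/(r − g) ⇒ r = D₁/P + g = $8.8665/$195.40 + 0.011 = 0.045376 + 0.011 = 0.056376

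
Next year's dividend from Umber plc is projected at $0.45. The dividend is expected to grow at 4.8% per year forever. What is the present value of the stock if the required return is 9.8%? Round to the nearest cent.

Growing perpetuity: P = D₁ / (r − g) = $0.4500 / (0.098 − 0.048) = $9.00

$9.00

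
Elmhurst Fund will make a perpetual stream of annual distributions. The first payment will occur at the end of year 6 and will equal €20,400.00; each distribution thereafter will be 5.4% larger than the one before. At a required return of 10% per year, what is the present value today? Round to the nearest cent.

€275365.11

Value at end of year 5: C₁ / (r − g) = €20,400.00 / (0.1 − 0.054) = €443,478.2609
Discount to today: PV = €443,478.2609 / (1 + 0.1)^5 = €443,478.2609 / 1.610510 = €275,365.11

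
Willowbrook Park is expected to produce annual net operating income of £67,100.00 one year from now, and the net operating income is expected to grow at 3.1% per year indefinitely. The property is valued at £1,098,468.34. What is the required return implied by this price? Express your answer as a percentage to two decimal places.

P = D₁/(r − g) ⇒ r = D₁/P + g = £67,100.0000/£1,098,468.34 + 0.031 = 0.061085 + 0.031 = 0.092085

9.21%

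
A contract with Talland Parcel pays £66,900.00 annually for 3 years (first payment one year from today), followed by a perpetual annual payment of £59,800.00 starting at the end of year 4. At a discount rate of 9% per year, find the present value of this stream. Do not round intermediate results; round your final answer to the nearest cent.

£682416.64

PV of 3-year annuity: £66,900.00 × [1 − (1+0.09)^−3] / 0.09 = 169343.61315
Perpetuity value at year 3: £59,800.00 / 0.09 = 664444.44444
PV of perpetuity: 664444.44444 / (1+0.09)^3 = 513073.02342
Total PV = 169343.61315 + 513073.02342 = 682416.63657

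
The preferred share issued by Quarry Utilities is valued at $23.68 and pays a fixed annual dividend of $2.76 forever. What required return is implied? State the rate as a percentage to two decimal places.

11.66%

P = C/r ⇒ r = C/P = $2.76/$23.68 = 0.116554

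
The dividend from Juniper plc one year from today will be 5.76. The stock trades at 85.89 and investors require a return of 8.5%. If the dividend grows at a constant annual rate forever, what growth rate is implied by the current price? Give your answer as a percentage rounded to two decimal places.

P = D₁/(r−g) ⇒ g = r − D₁/P = 0.085 − 5.76/85.89 = 0.017937

1.79%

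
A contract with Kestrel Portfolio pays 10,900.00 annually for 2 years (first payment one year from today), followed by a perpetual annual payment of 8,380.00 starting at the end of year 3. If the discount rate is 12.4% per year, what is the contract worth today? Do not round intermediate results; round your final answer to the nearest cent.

71817.29

PV of 2-year annuity: 10,900.00 × [1 − (1+0.124)^−2] / 0.124 = 18325.18585
Perpetuity value at year 2: 8,380.00 / 0.124 = 67580.64516
PV of perpetuity: 67580.64516 / (1+0.124)^2 = 53492.10778
Total PV = 18325.18585 + 53492.10778 = 71817.29363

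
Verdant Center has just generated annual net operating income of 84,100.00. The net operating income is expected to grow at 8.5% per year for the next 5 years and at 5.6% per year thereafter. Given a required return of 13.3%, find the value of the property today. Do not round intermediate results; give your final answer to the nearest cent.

D_1 = 91248.50000
D_2 = 99004.62250
D_3 = 107420.01541
D_4 = 116550.71672
D_5 = 126457.52764
Terminal value at year 5: TV = D_5×(1+g_2)/(r−g_2) = 133539.14919/0.077 = 1734274.66483
P_0 = D_1/(1+r)^1 + D_2/(1+r)^2 + D_3/(1+r)^3 + D_4/(1+r)^4 + D_5/(1+r)^5 + TV/(1+r)^5
    = 80537.06973 + 77125.08442 + 73857.64925 + 70728.64028 + 67732.19303 + 928898.64727 = 1298879.28398

1298879.28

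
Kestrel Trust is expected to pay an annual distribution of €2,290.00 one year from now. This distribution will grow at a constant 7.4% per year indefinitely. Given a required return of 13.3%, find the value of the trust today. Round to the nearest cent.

Growing perpetuity: P = D₁ / (r − g) = €2,290.0000 / (0.133 − 0.074) = €38,813.56

€38813.56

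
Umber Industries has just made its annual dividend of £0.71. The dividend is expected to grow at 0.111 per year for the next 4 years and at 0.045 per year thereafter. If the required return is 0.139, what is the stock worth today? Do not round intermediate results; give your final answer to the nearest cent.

D_1 = 0.78881
D_2 = 0.87637
D_3 = 0.97364
D_4 = 1.08172
Terminal value at year 4: TV = D_4×(1+g_2)/(r−g_2) = 1.13040/0.094 = 12.02550
P_0 = D_1/(1+r)^1 + D_2/(1+r)^2 + D_3/(1+r)^3 + D_4/(1+r)^4 + TV/(1+r)^4
    = 0.69255 + 0.67552 + 0.65891 + 0.64272 + 7.14510 = 9.81480

£9.81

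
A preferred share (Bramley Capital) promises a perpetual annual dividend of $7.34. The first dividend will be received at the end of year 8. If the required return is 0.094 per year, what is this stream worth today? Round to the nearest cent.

$41.63

Value at end of year 7: C / r = $7.34 / 0.094 = $78.0851
Discount to today: PV = $78.0851 / (1 + 0.094)^7 = $78.0851 / 1.875518 = $41.63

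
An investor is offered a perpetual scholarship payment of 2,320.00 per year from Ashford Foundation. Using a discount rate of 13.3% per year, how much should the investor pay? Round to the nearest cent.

Level perpetuity: PV = C / r = 2,320.00 / 0.133 = 17,443.61

17443.61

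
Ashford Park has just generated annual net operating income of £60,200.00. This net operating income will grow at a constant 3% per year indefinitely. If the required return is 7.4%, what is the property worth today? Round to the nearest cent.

D₁ = D₀ × (1 + g) = £60,200.00 × 1.03 = £62,006.0000
Growing perpetuity: P = D₁ / (r − g) = £62,006.0000 / (0.074 − 0.03) = £1,409,227.27

£1409227.27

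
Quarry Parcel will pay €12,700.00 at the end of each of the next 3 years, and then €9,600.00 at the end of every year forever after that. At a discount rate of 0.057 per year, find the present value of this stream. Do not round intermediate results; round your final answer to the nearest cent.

€176753.60

PV of 3-year annuity: €12,700.00 × [1 − (1+0.057)^−3] / 0.057 = 34136.55969
Perpetuity value at year 3: €9,600.00 / 0.057 = 168421.05263
PV of perpetuity: 168421.05263 / (1+0.057)^3 = 142617.03901
Total PV = 34136.55969 + 142617.03901 = 176753.59870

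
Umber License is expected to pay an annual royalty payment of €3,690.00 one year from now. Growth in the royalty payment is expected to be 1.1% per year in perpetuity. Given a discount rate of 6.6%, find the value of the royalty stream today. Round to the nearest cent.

Growing perpetuity: P = D₁ / (r − g) = €3,690.0000 / (0.066 − 0.011) = €67,090.91

€67090.91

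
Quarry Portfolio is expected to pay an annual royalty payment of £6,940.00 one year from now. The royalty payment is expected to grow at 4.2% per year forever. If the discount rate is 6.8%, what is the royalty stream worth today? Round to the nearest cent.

Growing perpetuity: P = D₁ / (r − g) = £6,940.0000 / (0.068 − 0.042) = £266,923.08

£266923.08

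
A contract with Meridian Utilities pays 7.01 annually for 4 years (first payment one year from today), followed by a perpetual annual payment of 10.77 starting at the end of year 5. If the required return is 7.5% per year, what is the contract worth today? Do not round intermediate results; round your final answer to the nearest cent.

131.01

PV of 4-year annuity: 7.01 × [1 − (1+0.075)^−4] / 0.075 = 23.47878
Perpetuity value at year 4: 10.77 / 0.075 = 143.60000
PV of perpetuity: 143.60000 / (1+0.075)^4 = 107.52776
Total PV = 23.47878 + 107.52776 = 131.00653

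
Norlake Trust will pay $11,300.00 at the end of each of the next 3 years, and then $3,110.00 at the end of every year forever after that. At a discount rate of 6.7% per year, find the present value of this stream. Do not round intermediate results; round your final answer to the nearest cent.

PV of 3-year annuity: $11,300.00 × [1 − (1+0.067)^−3] / 0.067 = 29818.06630
Perpetuity value at year 3: $3,110.00 / 0.067 = 46417.91045
PV of perpetuity: 46417.91045 / (1+0.067)^3 = 38211.34530
Total PV = 29818.06630 + 38211.34530 = 68029.41160

$68029.41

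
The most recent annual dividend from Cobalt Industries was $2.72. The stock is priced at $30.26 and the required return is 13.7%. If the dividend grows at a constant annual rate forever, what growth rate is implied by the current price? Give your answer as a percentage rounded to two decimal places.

4.32%

P = D₀(1+g)/(r−g) ⇒ P(r−g) = D₀(1+g) ⇒ g(P+D₀) = P·r − D₀
g = (P·r − D₀)/(P + D₀) = ($30.26×0.137 − $2.72) / ($30.26 + $2.72) = 0.043227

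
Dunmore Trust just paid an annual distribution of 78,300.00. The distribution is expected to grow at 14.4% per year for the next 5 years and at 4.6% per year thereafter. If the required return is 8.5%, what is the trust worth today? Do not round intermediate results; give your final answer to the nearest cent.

3196783.78

D_1 = 89575.20000
D_2 = 102474.02880
D_3 = 117230.28895
D_4 = 134111.45056
D_5 = 153423.49944
Terminal value at year 5: TV = D_5×(1+g_2)/(r−g_2) = 160480.98041/0.039 = 4114896.93358
P_0 = D_1/(1+r)^1 + D_2/(1+r)^2 + D_3/(1+r)^3 + D_4/(1+r)^4 + D_5/(1+r)^5 + TV/(1+r)^5
    = 82557.78802 + 87047.10552 + 91780.54260 + 96771.37395 + 102033.59612 + 2736593.37298 = 3196783.77919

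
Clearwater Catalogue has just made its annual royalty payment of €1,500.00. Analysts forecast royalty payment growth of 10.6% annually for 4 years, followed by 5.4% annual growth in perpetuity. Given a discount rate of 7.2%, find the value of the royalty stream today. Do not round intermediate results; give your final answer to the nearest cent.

€106008.87

D_1 = 1659.00000
D_2 = 1834.85400
D_3 = 2029.34852
D_4 = 2244.45947
Terminal value at year 4: TV = D_4×(1+g_2)/(r−g_2) = 2365.66028/0.018 = 131425.57104
P_0 = D_1/(1+r)^1 + D_2/(1+r)^2 + D_3/(1+r)^3 + D_4/(1+r)^4 + TV/(1+r)^4
    = 1547.57463 + 1596.65815 + 1647.29843 + 1699.54483 + 99517.79189 = 106008.86793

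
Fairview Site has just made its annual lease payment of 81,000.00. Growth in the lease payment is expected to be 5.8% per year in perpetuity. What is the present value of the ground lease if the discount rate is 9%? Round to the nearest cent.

2678062.50

D₁ = D₀ × (1 + g) = 81,000.00 × 1.058 = 85,698.0000
Growing perpetuity: P = D₁ / (r − g) = 85,698.0000 / (0.09 − 0.058) = 2,678,062.50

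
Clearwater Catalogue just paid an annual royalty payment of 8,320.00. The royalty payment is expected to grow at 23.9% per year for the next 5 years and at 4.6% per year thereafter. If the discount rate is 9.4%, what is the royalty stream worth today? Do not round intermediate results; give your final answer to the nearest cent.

399189.34

D_1 = 10308.48000
D_2 = 12772.20672
D_3 = 15824.76413
D_4 = 19606.88275
D_5 = 24292.92773
Terminal value at year 5: TV = D_5×(1+g_2)/(r−g_2) = 25410.40241/0.048 = 529383.38345
P_0 = D_1/(1+r)^1 + D_2/(1+r)^2 + D_3/(1+r)^3 + D_4/(1+r)^4 + D_5/(1+r)^5 + TV/(1+r)^5
    = 9422.74223 + 10671.64317 + 12086.07485 + 13687.97691 + 15502.19688 + 337818.70701 = 399189.34104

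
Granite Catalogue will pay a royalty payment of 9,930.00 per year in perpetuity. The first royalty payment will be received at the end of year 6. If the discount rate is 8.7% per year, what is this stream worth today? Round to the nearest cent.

75211.16

Value at end of year 5: C / r = 9,930.00 / 0.087 = 114,137.9310
Discount to today: PV = 114,137.9310 / (1 + 0.087)^5 = 114,137.9310 / 1.517566 = 75,211.16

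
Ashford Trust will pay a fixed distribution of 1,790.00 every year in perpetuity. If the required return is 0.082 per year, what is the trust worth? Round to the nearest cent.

21829.27

Level perpetuity: PV = C / r = 1,790.00 / 0.082 = 21,829.27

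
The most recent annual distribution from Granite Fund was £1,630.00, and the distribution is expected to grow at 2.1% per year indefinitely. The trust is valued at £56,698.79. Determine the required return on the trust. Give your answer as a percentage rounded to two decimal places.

5.04%

D₁ = £1,630.00 × 1.021 = £1,664.2300
P = D₁/(r − g) ⇒ r = D₁/P + g = £1,664.2300/£56,698.79 + 0.021 = 0.029352 + 0.021 = 0.050352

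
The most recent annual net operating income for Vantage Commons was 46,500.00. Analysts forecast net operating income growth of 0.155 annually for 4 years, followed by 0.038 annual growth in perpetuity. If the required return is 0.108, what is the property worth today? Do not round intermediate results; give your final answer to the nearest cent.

1020760.70

D_1 = 53707.50000
D_2 = 62032.16250
D_3 = 71647.14769
D_4 = 82752.45558
Terminal value at year 4: TV = D_4×(1+g_2)/(r−g_2) = 85897.04889/0.07 = 1227100.69844
P_0 = D_1/(1+r)^1 + D_2/(1+r)^2 + D_3/(1+r)^3 + D_4/(1+r)^4 + TV/(1+r)^4
    = 48472.47292 + 50528.61573 + 52671.97759 + 54906.25822 + 814181.37196 = 1020760.69643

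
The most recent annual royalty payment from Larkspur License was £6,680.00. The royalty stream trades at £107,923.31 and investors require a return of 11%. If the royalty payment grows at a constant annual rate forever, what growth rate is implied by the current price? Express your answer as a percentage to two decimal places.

4.53%

P = D₀(1+g)/(r−g) ⇒ P(r−g) = D₀(1+g) ⇒ g(P+D₀) = P·r − D₀
g = (P·r − D₀)/(P + D₀) = (£107,923.31×0.11 − £6,680.00) / (£107,923.31 + £6,680.00) = 0.045300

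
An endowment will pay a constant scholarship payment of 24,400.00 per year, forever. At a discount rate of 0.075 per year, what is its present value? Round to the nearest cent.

325333.33

Level perpetuity: PV = C / r = 24,400.00 / 0.075 = 325,333.33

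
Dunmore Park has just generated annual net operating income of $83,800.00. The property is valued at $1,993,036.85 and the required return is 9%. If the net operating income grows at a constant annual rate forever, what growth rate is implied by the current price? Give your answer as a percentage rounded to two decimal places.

P = D₀(1+g)/(r−g) ⇒ P(r−g) = D₀(1+g) ⇒ g(P+D₀) = P·r − D₀
g = (P·r − D₀)/(P + D₀) = ($1,993,036.85×0.09 − $83,800.00) / ($1,993,036.85 + $83,800.00) = 0.046019

4.60%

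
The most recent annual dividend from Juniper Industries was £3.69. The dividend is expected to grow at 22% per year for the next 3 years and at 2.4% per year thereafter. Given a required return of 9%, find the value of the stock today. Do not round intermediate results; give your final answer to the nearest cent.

£94.20

D_1 = 4.50180
D_2 = 5.49220
D_3 = 6.70048
Terminal value at year 3: TV = D_3×(1+g_2)/(r−g_2) = 6.86129/0.066 = 103.95895
P_0 = D_1/(1+r)^1 + D_2/(1+r)^2 + D_3/(1+r)^3 + TV/(1+r)^3
    = 4.13009 + 4.62267 + 5.17400 + 80.27538 = 94.20215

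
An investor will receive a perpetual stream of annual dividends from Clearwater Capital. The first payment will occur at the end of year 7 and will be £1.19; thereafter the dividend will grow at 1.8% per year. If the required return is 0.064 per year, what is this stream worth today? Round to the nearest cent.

£17.83

Value at end of year 6: C₁ / (r − g) = £1.19 / (0.064 − 0.018) = £25.8696
Discount to today: PV = £25.8696 / (1 + 0.064)^6 = £25.8696 / 1.450941 = £17.83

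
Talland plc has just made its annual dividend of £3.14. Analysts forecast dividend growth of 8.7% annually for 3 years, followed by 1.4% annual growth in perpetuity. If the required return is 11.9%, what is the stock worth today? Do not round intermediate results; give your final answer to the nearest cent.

£36.69

D_1 = 3.41318
D_2 = 3.71013
D_3 = 4.03291
Terminal value at year 3: TV = D_3×(1+g_2)/(r−g_2) = 4.08937/0.105 = 38.94637
P_0 = D_1/(1+r)^1 + D_2/(1+r)^2 + D_3/(1+r)^3 + TV/(1+r)^3
    = 3.05021 + 2.96298 + 2.87825 + 27.79564 = 36.68707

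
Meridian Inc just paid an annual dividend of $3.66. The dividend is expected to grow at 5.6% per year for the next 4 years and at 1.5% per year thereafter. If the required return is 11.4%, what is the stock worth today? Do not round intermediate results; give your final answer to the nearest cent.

D_1 = 3.86496
D_2 = 4.08140
D_3 = 4.30996
D_4 = 4.55131
Terminal value at year 4: TV = D_4×(1+g_2)/(r−g_2) = 4.61958/0.099 = 46.66246
P_0 = D_1/(1+r)^1 + D_2/(1+r)^2 + D_3/(1+r)^3 + D_4/(1+r)^4 + TV/(1+r)^4
    = 3.46944 + 3.28881 + 3.11758 + 2.95526 + 30.29890 = 43.12999

$43.13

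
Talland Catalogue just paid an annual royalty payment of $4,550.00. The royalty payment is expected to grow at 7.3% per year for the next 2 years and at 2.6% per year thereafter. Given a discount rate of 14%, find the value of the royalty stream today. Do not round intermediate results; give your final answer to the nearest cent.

D_1 = 4882.15000
D_2 = 5238.54695
Terminal value at year 2: TV = D_2×(1+g_2)/(r−g_2) = 5374.74917/0.114 = 47146.92255
P_0 = D_1/(1+r)^1 + D_2/(1+r)^2 + TV/(1+r)^2
    = 4282.58772 + 4030.89177 + 36278.02597 = 44591.50546

$44591.51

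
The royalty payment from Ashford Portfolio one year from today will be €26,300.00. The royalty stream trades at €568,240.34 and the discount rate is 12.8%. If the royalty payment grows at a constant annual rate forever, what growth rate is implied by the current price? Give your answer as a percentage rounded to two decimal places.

8.17%

P = D₁/(r−g) ⇒ g = r − D₁/P = 0.128 − €26,300.00/€568,240.34 = 0.081717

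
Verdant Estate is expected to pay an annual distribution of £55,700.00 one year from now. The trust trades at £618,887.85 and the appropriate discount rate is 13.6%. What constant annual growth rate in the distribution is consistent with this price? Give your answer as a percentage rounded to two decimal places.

4.60%

P = D₁/(r−g) ⇒ g = r − D₁/P = 0.136 − £55,700.00/£618,887.85 = 0.046000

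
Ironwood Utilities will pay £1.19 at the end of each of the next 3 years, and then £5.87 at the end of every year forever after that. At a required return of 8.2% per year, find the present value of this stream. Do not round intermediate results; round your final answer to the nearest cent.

£59.57

PV of 3-year annuity: £1.19 × [1 − (1+0.082)^−3] / 0.082 = 3.05571
Perpetuity value at year 3: £5.87 / 0.082 = 71.58537
PV of perpetuity: 71.58537 / (1+0.082)^3 = 56.51223
Total PV = 3.05571 + 56.51223 = 59.56794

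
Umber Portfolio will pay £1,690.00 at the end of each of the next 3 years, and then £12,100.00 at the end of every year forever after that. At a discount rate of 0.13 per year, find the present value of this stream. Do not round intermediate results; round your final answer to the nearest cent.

£68497.32

PV of 3-year annuity: £1,690.00 × [1 − (1+0.13)^−3] / 0.13 = 3990.34789
Perpetuity value at year 3: £12,100.00 / 0.13 = 93076.92308
PV of perpetuity: 93076.92308 / (1+0.13)^3 = 64506.97664
Total PV = 3990.34789 + 64506.97664 = 68497.32453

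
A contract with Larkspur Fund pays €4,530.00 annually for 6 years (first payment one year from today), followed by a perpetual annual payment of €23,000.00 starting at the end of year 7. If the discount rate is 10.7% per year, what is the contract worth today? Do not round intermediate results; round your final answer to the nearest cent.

€136135.27

PV of 6-year annuity: €4,530.00 × [1 − (1+0.107)^−6] / 0.107 = 19331.10633
Perpetuity value at year 6: €23,000.00 / 0.107 = 214953.27103
PV of perpetuity: 214953.27103 / (1+0.107)^6 = 116804.16606
Total PV = 19331.10633 + 116804.16606 = 136135.27239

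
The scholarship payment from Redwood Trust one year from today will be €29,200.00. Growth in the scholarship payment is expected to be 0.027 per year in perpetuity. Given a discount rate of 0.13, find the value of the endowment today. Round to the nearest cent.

Growing perpetuity: P = D₁ / (r − g) = €29,200.0000 / (0.13 − 0.027) = €283,495.15

€283495.15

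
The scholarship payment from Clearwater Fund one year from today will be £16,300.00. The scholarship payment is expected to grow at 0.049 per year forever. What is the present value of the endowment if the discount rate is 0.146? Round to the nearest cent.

Growing perpetuity: P = D₁ / (r − g) = £16,300.0000 / (0.146 − 0.049) = £168,041.24

£168041.24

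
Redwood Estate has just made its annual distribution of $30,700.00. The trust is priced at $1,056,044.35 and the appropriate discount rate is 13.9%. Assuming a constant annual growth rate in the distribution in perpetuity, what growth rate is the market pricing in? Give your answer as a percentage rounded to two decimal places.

10.68%

P = D₀(1+g)/(r−g) ⇒ P(r−g) = D₀(1+g) ⇒ g(P+D₀) = P·r − D₀
g = (P·r − D₀)/(P + D₀) = ($1,056,044.35×0.139 − $30,700.00) / ($1,056,044.35 + $30,700.00) = 0.106824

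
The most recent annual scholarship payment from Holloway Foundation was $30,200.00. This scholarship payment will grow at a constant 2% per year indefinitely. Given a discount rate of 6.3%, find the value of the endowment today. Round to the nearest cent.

D₁ = D₀ × (1 + g) = $30,200.00 × 1.02 = $30,804.0000
Growing perpetuity: P = D₁ / (r − g) = $30,804.0000 / (0.063 − 0.02) = $716,372.09

$716372.09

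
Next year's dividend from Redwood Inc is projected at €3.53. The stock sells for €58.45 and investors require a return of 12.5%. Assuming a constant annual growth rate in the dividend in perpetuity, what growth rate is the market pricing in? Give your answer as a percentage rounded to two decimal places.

6.46%

P = D₁/(r−g) ⇒ g = r − D₁/P = 0.125 − €3.53/€58.45 = 0.064607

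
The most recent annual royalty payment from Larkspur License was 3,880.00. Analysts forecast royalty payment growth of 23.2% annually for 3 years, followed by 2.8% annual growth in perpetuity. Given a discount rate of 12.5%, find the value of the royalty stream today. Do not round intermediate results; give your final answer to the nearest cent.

D_1 = 4780.16000
D_2 = 5889.15712
D_3 = 7255.44157
Terminal value at year 3: TV = D_3×(1+g_2)/(r−g_2) = 7458.59394/0.097 = 76892.72099
P_0 = D_1/(1+r)^1 + D_2/(1+r)^2 + D_3/(1+r)^3 + TV/(1+r)^3
    = 4249.03111 + 4653.16118 + 5095.72851 + 54004.21556 = 68002.13637

68002.14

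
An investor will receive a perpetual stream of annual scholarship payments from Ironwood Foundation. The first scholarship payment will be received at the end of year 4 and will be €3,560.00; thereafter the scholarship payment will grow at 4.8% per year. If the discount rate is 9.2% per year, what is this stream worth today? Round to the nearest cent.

Value at end of year 3: C₁ / (r − g) = €3,560.00 / (0.092 − 0.048) = €80,909.0909
Discount to today: PV = €80,909.0909 / (1 + 0.092)^3 = €80,909.0909 / 1.302171 = €62,134.01

€62134.01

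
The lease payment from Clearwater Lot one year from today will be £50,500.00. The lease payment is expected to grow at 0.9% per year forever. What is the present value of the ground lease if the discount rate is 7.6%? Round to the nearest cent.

£753731.34

Growing perpetuity: P = D₁ / (r − g) = £50,500.0000 / (0.076 − 0.009) = £753,731.34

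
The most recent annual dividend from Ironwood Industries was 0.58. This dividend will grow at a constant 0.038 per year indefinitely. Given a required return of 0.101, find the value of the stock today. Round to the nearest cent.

D₁ = D₀ × (1 + g) = 0.58 × 1.038 = 0.6020
Growing perpetuity: P = D₁ / (r − g) = 0.6020 / (0.101 − 0.038) = 9.56

9.56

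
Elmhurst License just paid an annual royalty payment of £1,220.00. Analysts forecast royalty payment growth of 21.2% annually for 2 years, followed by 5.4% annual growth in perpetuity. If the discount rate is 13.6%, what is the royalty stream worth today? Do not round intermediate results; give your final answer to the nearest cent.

£20540.19

D_1 = 1478.64000
D_2 = 1792.11168
Terminal value at year 2: TV = D_2×(1+g_2)/(r−g_2) = 1888.88571/0.082 = 23035.19159
P_0 = D_1/(1+r)^1 + D_2/(1+r)^2 + TV/(1+r)^2
    = 1301.61972 + 1388.69991 + 17849.87446 = 20540.19409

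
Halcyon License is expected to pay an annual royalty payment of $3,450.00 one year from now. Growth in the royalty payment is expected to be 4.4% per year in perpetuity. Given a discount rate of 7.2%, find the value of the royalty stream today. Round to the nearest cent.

$123214.29

Growing perpetuity: P = D₁ / (r − g) = $3,450.0000 / (0.072 − 0.044) = $123,214.29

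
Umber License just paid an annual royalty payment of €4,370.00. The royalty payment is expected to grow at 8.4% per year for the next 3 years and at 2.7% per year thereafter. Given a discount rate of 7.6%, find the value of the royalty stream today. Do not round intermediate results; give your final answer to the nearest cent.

D_1 = 4737.08000
D_2 = 5134.99472
D_3 = 5566.33428
Terminal value at year 3: TV = D_3×(1+g_2)/(r−g_2) = 5716.62530/0.049 = 116665.82249
P_0 = D_1/(1+r)^1 + D_2/(1+r)^2 + D_3/(1+r)^3 + TV/(1+r)^3
    = 4402.49071 + 4435.22298 + 4468.19861 + 93649.79546 = 106955.70776

€106955.71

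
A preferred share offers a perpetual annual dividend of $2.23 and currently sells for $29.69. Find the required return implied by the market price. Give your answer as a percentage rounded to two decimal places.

7.51%

P = C/r ⇒ r = C/P = $2.23/$29.69 = 0.075109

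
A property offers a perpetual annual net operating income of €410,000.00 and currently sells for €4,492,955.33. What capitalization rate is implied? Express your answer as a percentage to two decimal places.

9.13%

P = C/r ⇒ r = C/P = €410,000.00/€4,492,955.33 = 0.091254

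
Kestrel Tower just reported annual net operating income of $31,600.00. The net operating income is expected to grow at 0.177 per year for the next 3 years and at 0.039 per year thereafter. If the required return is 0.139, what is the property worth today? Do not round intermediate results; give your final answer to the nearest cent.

$463561.17

D_1 = 37193.20000
D_2 = 43776.39640
D_3 = 51524.81856
Terminal value at year 3: TV = D_3×(1+g_2)/(r−g_2) = 53534.28649/0.1 = 535342.86487
P_0 = D_1/(1+r)^1 + D_2/(1+r)^2 + D_3/(1+r)^3 + TV/(1+r)^3
    = 32654.25812 + 33743.68903 + 34869.46619 + 362293.75373 = 463561.16707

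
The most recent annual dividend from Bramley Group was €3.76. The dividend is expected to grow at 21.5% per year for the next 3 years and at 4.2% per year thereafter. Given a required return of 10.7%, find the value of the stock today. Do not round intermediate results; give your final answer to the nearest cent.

D_1 = 4.56840
D_2 = 5.55061
D_3 = 6.74399
Terminal value at year 3: TV = D_3×(1+g_2)/(r−g_2) = 7.02723/0.065 = 108.11129
P_0 = D_1/(1+r)^1 + D_2/(1+r)^2 + D_3/(1+r)^3 + TV/(1+r)^3
    = 4.12683 + 4.52945 + 4.97134 + 79.69447 = 93.32209

€93.32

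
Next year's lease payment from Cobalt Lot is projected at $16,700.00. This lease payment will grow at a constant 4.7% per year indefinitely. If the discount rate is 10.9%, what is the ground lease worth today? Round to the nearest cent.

$269354.84

Growing perpetuity: P = D₁ / (r − g) = $16,700.0000 / (0.109 − 0.047) = $269,354.84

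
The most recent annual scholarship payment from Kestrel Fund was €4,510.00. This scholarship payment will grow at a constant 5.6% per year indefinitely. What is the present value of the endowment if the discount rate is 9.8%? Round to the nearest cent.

€113394.29

D₁ = D₀ × (1 + g) = €4,510.00 × 1.056 = €4,762.5600
Growing perpetuity: P = D₁ / (r − g) = €4,762.5600 / (0.098 − 0.056) = €113,394.29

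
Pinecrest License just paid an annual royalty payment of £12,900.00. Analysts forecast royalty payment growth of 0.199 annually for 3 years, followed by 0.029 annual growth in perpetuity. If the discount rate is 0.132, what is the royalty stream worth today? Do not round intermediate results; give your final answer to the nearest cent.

D_1 = 15467.10000
D_2 = 18545.05290
D_3 = 22235.51843
Terminal value at year 3: TV = D_3×(1+g_2)/(r−g_2) = 22880.34846/0.103 = 222139.30545
P_0 = D_1/(1+r)^1 + D_2/(1+r)^2 + D_3/(1+r)^3 + TV/(1+r)^3
    = 13663.51590 + 14472.22223 + 15328.79369 + 153139.11364 = 196603.64546

£196603.65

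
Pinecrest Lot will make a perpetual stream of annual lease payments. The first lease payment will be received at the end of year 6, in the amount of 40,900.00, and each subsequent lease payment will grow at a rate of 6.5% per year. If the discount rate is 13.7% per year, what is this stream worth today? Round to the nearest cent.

Value at end of year 5: C₁ / (r − g) = 40,900.00 / (0.137 − 0.065) = 568,055.5556
Discount to today: PV = 568,055.5556 / (1 + 0.137)^5 = 568,055.5556 / 1.900213 = 298,943.07

298943.07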